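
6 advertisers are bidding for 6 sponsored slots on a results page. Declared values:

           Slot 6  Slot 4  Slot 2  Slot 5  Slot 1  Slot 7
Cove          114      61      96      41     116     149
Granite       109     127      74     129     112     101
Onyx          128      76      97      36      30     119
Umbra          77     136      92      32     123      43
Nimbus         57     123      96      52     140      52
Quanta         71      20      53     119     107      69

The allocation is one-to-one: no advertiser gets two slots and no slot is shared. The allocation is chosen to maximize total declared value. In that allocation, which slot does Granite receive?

Granite receives Slot 4.

Optimal: Cove→Slot 7 ($149), Granite→Slot 4 ($127), Onyx→Slot 6 ($128), Umbra→Slot 2 ($92), Nimbus→Slot 1 ($140), Quanta→Slot 5 ($119) — total 149+127+128+92+140+119 = $755.
Row-greedy (each advertiser in turn takes its best remaining slot) gives $735, worse by 20.
No other one-to-one assignment exceeds $755.
Granite's own top slot is Slot 5 ($129), but forcing Granite→Slot 5 and reassigning the rest optimally gives only $745 — worse by 10.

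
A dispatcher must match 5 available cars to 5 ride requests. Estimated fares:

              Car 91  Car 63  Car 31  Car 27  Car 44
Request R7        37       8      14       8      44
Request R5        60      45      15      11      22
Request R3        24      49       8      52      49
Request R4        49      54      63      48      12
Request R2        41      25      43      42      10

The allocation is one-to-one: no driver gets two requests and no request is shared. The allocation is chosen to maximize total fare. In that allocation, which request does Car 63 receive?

Car 63 receives Request R3.

Optimal: Car 91→Request R5 ($60), Car 63→Request R3 ($49), Car 31→Request R4 ($63), Car 27→Request R2 ($42), Car 44→Request R7 ($44) — total 60+49+63+42+44 = $258.
Row-greedy (each driver in turn takes its best remaining request) gives $253, worse by 5.
Next-best assignment: Car 91→Request R5, Car 63→Request R4, Car 31→Request R2, Car 27→Request R3, Car 44→Request R7 = $253.
Swapping Car 44↔Car 27 (Car 44→Request R2 $10, Car 27→Request R7 $8) loses 68.
Every other assignment is strictly worse.
Car 63's own top request is Request R4 ($54), but forcing Car 63→Request R4 and reassigning the rest optimally gives only $253 — worse by 5.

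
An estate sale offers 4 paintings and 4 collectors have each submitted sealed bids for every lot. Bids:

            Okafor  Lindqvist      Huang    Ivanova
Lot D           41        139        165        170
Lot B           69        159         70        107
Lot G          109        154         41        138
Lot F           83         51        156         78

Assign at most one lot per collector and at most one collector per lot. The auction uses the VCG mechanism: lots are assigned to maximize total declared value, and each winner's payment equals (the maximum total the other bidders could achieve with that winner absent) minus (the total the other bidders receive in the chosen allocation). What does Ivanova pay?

Ivanova pays $9.

Efficient allocation: Okafor→Lot G ($109), Lindqvist→Lot B ($159), Huang→Lot F ($156), Ivanova→Lot D ($170); total welfare W = $594.
Ivanova receives Lot D at value $170, so the others get W − 170 = $424.
Without Ivanova: best allocation of the remaining 3 bidders over all 4 lots is Okafor→Lot G ($109), Lindqvist→Lot B ($159), Huang→Lot D ($165), total $433.
VCG payment = (others' best without Ivanova) − (others' welfare with Ivanova) = 433 − 424 = $9.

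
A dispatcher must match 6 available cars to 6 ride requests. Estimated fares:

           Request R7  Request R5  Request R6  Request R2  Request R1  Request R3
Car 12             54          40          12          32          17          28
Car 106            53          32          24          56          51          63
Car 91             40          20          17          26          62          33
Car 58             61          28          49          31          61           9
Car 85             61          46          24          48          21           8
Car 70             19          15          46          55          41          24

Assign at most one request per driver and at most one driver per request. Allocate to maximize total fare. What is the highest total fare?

Max total: $330

This is a one-to-one assignment (maximum-weight bipartite matching).
Optimal: Car 12→Request R5 ($40), Car 106→Request R3 ($63), Car 91→Request R1 ($62), Car 58→Request R6 ($49), Car 85→Request R7 ($61), Car 70→Request R2 ($55) — total 40+63+62+49+61+55 = $330.
Column-greedy (each request in turn goes to its best remaining driver) gives $299, worse by 31.
Swapping Car 12↔Car 70 (Car 12→Request R2 $32, Car 70→Request R5 $15) loses 48.
No other one-to-one assignment exceeds $330.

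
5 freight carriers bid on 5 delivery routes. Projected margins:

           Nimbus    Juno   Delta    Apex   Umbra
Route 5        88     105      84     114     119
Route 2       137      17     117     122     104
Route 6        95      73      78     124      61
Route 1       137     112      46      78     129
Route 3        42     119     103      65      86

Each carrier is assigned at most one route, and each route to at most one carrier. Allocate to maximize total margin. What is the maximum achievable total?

Maximum total: $616k

Optimal: Nimbus→Route 1 ($137k), Juno→Route 3 ($119k), Delta→Route 2 ($117k), Apex→Route 6 ($124k), Umbra→Route 5 ($119k) — total 137+119+117+124+119 = $616k.
Max-entry greedy (repeatedly take the single best remaining cell) gives $593k, worse by 23.
Next-best assignment: Nimbus→Route 2, Juno→Route 5, Delta→Route 3, Apex→Route 6, Umbra→Route 1 = $598k.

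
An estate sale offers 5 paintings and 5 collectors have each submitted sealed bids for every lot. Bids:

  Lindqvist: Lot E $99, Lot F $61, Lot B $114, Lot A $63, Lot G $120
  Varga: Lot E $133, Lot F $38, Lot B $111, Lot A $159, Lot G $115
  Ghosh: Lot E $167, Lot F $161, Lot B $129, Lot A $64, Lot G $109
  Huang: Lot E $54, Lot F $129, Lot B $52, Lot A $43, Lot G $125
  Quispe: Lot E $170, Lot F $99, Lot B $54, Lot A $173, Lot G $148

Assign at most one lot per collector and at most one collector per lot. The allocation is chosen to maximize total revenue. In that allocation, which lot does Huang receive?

Huang receives Lot G.

Optimal: Lindqvist→Lot B ($114), Varga→Lot A ($159), Ghosh→Lot F ($161), Huang→Lot G ($125), Quispe→Lot E ($170) — total 114+159+161+125+170 = $729.
Max-entry greedy (repeatedly take the single best remaining cell) gives $700, worse by 29.
Next-best assignment: Lindqvist→Lot B, Varga→Lot A, Ghosh→Lot E, Huang→Lot F, Quispe→Lot G = $717.
No other one-to-one assignment exceeds $729.
Huang's own top lot is Lot F ($129), but forcing Huang→Lot F and reassigning the rest optimally gives only $717 — worse by 12.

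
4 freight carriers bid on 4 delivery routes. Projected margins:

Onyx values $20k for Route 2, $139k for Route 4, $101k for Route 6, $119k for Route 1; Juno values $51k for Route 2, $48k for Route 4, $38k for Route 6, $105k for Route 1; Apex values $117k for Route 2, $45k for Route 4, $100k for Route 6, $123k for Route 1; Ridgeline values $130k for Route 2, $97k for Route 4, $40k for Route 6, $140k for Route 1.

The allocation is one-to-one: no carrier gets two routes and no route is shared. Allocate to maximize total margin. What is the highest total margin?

Treat this as an assignment problem: match each carrier to one route.
Optimal: Onyx→Route 4 ($139k), Juno→Route 1 ($105k), Apex→Route 6 ($100k), Ridgeline→Route 2 ($130k) — total 139+105+100+130 = $474k.
Max-entry greedy (repeatedly take the single best remaining cell) gives $434k, worse by 40.

Maximum total: $474k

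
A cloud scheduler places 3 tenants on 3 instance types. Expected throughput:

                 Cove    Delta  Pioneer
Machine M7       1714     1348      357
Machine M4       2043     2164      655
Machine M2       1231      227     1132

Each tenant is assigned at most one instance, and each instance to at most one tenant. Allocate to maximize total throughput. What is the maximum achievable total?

Maximum total: 5010 ops/s

Optimal: Cove→Machine M7 (1714 ops/s), Delta→Machine M4 (2164 ops/s), Pioneer→Machine M2 (1132 ops/s) — total 1714+2164+1132 = 5010 ops/s.
Row-greedy (each tenant in turn takes its best remaining instance) gives 4523 ops/s, worse by 487.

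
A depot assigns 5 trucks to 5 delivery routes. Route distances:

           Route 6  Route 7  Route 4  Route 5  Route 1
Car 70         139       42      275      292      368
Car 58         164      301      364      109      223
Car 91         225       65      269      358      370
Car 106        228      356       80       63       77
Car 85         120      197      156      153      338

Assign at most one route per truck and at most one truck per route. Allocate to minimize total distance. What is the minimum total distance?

Optimal: Car 70→Route 6 (139 km), Car 58→Route 5 (109 km), Car 91→Route 7 (65 km), Car 106→Route 1 (77 km), Car 85→Route 4 (156 km) — total 139+109+65+77+156 = 546 km.
Row-greedy (each truck in turn takes its cheapest remaining route) gives 609 km, worse by 63.
Swapping Car 91↔Car 70 (Car 91→Route 6 225 km, Car 70→Route 7 42 km) adds 63.

Min total: 546 km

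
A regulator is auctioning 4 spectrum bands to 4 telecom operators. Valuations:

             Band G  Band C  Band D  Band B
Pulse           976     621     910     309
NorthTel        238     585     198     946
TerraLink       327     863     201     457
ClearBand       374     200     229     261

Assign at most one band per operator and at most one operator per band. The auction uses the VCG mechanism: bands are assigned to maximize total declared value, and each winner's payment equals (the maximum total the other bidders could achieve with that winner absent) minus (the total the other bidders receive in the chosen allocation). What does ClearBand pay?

ClearBand pays $66M.

Efficient allocation: Pulse→Band D ($910M), NorthTel→Band B ($946M), TerraLink→Band C ($863M), ClearBand→Band G ($374M); total welfare W = $3093M.
ClearBand receives Band G at value $374M, so the others get W − 374 = $2719M.
Without ClearBand: best allocation of the remaining 3 bidders over all 4 bands is Pulse→Band G ($976M), NorthTel→Band B ($946M), TerraLink→Band C ($863M), total $2785M.
VCG payment = (others' best without ClearBand) − (others' welfare with ClearBand) = 2785 − 2719 = $66M.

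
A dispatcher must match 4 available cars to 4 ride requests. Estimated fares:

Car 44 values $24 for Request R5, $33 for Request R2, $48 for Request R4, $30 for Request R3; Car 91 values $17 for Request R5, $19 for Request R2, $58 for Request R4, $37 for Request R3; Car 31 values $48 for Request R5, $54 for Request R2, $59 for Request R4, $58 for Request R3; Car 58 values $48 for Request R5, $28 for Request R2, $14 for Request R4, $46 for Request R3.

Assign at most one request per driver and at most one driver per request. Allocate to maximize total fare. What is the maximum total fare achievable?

This is the linear assignment problem.
Optimal: Car 44→Request R2 ($33), Car 91→Request R4 ($58), Car 31→Request R3 ($58), Car 58→Request R5 ($48) — total 33+58+58+48 = $197.
Max-entry greedy (repeatedly take the single best remaining cell) gives $177, worse by 20.
No other one-to-one assignment exceeds $197.

Max total: $197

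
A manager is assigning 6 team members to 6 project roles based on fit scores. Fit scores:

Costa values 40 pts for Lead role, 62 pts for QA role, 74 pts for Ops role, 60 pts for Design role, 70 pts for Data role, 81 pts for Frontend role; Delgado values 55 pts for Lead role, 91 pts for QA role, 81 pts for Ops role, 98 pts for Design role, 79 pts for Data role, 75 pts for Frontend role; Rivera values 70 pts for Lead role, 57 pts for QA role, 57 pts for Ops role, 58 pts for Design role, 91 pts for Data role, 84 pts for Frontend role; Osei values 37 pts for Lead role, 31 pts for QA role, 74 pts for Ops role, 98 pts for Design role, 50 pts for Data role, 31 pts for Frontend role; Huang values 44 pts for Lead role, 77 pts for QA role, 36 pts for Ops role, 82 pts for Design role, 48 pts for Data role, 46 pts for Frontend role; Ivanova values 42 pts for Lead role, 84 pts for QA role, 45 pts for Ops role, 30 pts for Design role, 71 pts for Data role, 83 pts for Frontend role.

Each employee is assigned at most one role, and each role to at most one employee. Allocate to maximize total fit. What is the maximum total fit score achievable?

Max total: 481 pts

Optimal: Costa→Ops role (74 pts), Delgado→QA role (91 pts), Rivera→Data role (91 pts), Osei→Design role (98 pts), Huang→Lead role (44 pts), Ivanova→Frontend role (83 pts) — total 74+91+91+98+44+83 = 481 pts.
Row-greedy (each employee in turn takes its best remaining role) gives 463 pts, worse by 18.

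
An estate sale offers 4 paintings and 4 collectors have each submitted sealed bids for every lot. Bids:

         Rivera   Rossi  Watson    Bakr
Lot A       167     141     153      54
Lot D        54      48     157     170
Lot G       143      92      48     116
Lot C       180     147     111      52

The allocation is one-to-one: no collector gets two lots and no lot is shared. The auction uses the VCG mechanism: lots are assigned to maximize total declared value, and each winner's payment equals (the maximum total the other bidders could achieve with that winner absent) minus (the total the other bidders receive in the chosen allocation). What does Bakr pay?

Bakr pays $35.

Efficient allocation: Rivera→Lot G ($143), Rossi→Lot C ($147), Watson→Lot A ($153), Bakr→Lot D ($170); total welfare W = $613.
Bakr receives Lot D at value $170, so the others get W − 170 = $443.
Without Bakr: best allocation of the remaining 3 bidders over all 4 lots is Rivera→Lot C ($180), Rossi→Lot A ($141), Watson→Lot D ($157), total $478.
VCG payment = (others' best without Bakr) − (others' welfare with Bakr) = 478 − 443 = $35.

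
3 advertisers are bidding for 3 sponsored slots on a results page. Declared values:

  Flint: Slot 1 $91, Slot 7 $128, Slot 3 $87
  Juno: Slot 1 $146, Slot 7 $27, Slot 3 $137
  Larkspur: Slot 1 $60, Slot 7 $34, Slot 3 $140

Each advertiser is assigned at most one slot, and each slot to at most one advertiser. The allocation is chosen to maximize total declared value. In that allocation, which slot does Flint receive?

This is a one-to-one assignment (maximum-weight bipartite matching).
Optimal: Flint→Slot 7 ($128), Juno→Slot 1 ($146), Larkspur→Slot 3 ($140) — total 128+146+140 = $414.
Next-best assignment: Flint→Slot 7, Juno→Slot 3, Larkspur→Slot 1 = $325.
Checked against all permutations: $414 is optimal.

Flint receives Slot 7.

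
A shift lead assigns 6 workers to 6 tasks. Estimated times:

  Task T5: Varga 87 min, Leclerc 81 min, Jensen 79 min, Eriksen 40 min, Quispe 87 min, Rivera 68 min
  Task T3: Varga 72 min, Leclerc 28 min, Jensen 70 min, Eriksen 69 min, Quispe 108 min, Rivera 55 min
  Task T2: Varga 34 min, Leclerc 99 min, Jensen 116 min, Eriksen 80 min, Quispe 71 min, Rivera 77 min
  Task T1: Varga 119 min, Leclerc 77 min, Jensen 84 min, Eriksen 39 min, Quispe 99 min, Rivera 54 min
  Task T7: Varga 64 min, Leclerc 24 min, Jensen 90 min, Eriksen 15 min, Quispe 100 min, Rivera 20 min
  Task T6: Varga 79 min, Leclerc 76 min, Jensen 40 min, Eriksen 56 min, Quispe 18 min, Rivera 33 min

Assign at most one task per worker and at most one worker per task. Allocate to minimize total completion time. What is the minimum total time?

Optimal: Varga→Task T2 (34 min), Leclerc→Task T3 (28 min), Jensen→Task T5 (79 min), Eriksen→Task T1 (39 min), Quispe→Task T6 (18 min), Rivera→Task T7 (20 min) — total 34+28+79+39+18+20 = 218 min.
Row-greedy (each worker in turn takes its cheapest remaining task) gives 279 min, worse by 61.

Minimum total: 218 min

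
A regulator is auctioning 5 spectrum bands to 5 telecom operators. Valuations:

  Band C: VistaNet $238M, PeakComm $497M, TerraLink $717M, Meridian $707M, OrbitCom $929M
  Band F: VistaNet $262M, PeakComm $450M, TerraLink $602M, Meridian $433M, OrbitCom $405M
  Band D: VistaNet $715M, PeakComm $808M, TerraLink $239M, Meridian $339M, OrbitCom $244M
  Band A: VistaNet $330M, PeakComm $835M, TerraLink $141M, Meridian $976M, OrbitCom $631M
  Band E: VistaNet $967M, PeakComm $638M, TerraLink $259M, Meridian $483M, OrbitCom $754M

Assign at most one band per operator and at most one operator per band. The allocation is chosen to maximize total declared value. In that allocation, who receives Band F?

TerraLink receives Band F.

Treat this as an assignment problem: match each operator to one band.
Optimal: VistaNet→Band E ($967M), PeakComm→Band D ($808M), TerraLink→Band F ($602M), Meridian→Band A ($976M), OrbitCom→Band C ($929M) — total 967+808+602+976+929 = $4282M.
Swapping Meridian↔PeakComm (Meridian→Band D $339M, PeakComm→Band A $835M) loses 610.
Every other assignment is strictly worse.
TerraLink's own top band is Band C ($717M), but forcing TerraLink→Band C and reassigning the rest optimally gives only $3873M — worse by 409.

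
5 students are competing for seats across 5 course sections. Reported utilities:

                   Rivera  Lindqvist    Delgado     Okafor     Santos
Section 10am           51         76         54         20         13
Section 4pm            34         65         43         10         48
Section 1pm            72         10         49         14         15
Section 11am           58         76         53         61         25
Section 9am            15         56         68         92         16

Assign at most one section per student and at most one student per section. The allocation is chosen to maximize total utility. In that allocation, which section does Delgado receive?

Delgado receives Section 10am.

Optimal: Rivera→Section 1pm (72 points), Lindqvist→Section 11am (76 points), Delgado→Section 10am (54 points), Okafor→Section 9am (92 points), Santos→Section 4pm (48 points) — total 72+76+54+92+48 = 342 points.
Column-greedy (each section in turn goes to its best remaining student) gives 325 points, worse by 17.
Next-best assignment: Rivera→Section 1pm, Lindqvist→Section 10am, Delgado→Section 11am, Okafor→Section 9am, Santos→Section 4pm = 341 points.
Swapping Santos↔Delgado (Santos→Section 10am 13 points, Delgado→Section 4pm 43 points) loses 46.
Every other assignment is strictly worse.
Delgado's own top section is Section 9am (68 points), but forcing Delgado→Section 9am and reassigning the rest optimally gives only 325 points — worse by 17.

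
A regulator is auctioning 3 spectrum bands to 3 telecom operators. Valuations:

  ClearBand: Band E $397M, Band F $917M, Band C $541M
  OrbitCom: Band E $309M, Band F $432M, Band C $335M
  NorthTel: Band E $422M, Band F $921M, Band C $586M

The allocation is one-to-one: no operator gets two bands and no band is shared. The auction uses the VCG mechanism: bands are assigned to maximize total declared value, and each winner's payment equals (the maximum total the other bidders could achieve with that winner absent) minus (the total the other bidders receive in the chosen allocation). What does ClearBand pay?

ClearBand pays $361M.

Efficient allocation: ClearBand→Band F ($917M), OrbitCom→Band E ($309M), NorthTel→Band C ($586M); total welfare W = $1812M.
ClearBand receives Band F at value $917M, so the others get W − 917 = $895M.
Without ClearBand: best allocation of the remaining 2 bidders over all 3 bands is OrbitCom→Band C ($335M), NorthTel→Band F ($921M), total $1256M.
VCG payment = (others' best without ClearBand) − (others' welfare with ClearBand) = 1256 − 895 = $361M.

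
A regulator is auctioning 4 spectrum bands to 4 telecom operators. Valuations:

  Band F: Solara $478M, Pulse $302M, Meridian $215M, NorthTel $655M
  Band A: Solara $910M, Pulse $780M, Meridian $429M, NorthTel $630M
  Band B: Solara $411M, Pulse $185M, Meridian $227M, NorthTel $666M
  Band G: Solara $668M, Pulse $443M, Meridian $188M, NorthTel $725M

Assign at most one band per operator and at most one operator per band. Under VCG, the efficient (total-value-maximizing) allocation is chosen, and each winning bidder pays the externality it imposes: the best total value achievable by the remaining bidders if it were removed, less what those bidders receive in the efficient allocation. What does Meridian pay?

Efficient allocation: Solara→Band G ($668M), Pulse→Band A ($780M), Meridian→Band B ($227M), NorthTel→Band F ($655M); total welfare W = $2330M.
Meridian receives Band B at value $227M, so the others get W − 227 = $2103M.
Without Meridian: best allocation of the remaining 3 bidders over all 4 bands is Solara→Band G ($668M), Pulse→Band A ($780M), NorthTel→Band B ($666M), total $2114M.
VCG payment = (others' best without Meridian) − (others' welfare with Meridian) = 2114 − 2103 = $11M.

Meridian pays $11M.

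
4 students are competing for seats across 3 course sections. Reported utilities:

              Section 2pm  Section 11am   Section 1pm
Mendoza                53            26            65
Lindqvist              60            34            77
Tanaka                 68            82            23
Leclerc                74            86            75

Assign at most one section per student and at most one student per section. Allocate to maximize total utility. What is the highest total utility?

Maximum total: 233 points

Optimal: Leclerc→Section 2pm (74 points), Tanaka→Section 11am (82 points), Lindqvist→Section 1pm (77 points) — total 74+82+77 = 233 points.
Max-entry greedy (repeatedly take the single best remaining cell) gives 231 points, worse by 2.
Next-best assignment: Tanaka→Section 2pm, Leclerc→Section 11am, Lindqvist→Section 1pm = 231 points.
Checked against all permutations: 233 points is optimal.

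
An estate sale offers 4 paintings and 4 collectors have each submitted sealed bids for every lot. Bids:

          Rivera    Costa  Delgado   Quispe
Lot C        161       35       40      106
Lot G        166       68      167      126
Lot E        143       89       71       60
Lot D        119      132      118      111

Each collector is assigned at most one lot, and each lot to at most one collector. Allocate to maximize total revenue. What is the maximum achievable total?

Max total: $548

Optimal: Rivera→Lot E ($143), Costa→Lot D ($132), Delgado→Lot G ($167), Quispe→Lot C ($106) — total 143+132+167+106 = $548.
Column-greedy (each lot in turn goes to its best remaining collector) gives $528, worse by 20.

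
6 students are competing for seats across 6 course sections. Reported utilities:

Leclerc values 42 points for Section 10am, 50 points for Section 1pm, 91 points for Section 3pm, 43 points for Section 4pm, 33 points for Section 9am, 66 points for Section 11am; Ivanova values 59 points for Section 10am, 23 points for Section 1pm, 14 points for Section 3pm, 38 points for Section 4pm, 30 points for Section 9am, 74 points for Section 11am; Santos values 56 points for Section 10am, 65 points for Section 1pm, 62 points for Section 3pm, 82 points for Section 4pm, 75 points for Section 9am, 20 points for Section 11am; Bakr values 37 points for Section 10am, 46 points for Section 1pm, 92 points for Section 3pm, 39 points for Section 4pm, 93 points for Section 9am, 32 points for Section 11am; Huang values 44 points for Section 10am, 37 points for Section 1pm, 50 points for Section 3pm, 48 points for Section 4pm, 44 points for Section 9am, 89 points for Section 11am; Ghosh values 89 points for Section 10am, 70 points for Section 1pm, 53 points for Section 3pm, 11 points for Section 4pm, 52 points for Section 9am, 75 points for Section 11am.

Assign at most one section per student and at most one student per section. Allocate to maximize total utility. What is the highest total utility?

Treat this as an assignment problem: match each student to one section.
Optimal: Leclerc→Section 3pm (91 points), Ivanova→Section 10am (59 points), Santos→Section 4pm (82 points), Bakr→Section 9am (93 points), Huang→Section 11am (89 points), Ghosh→Section 1pm (70 points) — total 91+59+82+93+89+70 = 484 points.
Row-greedy (each student in turn takes its best remaining section) gives 454 points, worse by 30.
Next-best assignment: Leclerc→Section 3pm, Ivanova→Section 1pm, Santos→Section 4pm, Bakr→Section 9am, Huang→Section 11am, Ghosh→Section 10am = 467 points.
No other one-to-one assignment exceeds 484 points.

Max total: 484 points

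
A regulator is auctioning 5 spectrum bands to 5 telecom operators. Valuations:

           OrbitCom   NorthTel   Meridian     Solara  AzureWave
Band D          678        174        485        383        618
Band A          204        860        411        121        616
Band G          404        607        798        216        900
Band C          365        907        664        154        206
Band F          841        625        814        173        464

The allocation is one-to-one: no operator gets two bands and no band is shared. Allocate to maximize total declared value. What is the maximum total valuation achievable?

Maximum total: $3648M

Optimal: OrbitCom→Band F ($841M), NorthTel→Band A ($860M), Meridian→Band C ($664M), Solara→Band D ($383M), AzureWave→Band G ($900M) — total 841+860+664+383+900 = $3648M.
Max-entry greedy (repeatedly take the single best remaining cell) gives $3254M, worse by 394.
Next-best assignment: OrbitCom→Band F, NorthTel→Band C, Meridian→Band G, Solara→Band D, AzureWave→Band A = $3545M.
Every other assignment is strictly worse.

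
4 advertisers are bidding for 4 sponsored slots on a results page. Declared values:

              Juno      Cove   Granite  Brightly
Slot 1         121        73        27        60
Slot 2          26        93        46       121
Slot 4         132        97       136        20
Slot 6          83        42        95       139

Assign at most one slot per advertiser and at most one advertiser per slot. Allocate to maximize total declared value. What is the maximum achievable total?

Optimal: Juno→Slot 1 ($121), Cove→Slot 2 ($93), Granite→Slot 4 ($136), Brightly→Slot 6 ($139) — total 121+93+136+139 = $489.
Row-greedy (each advertiser in turn takes its best remaining slot) gives $380, worse by 109.
Swapping Juno↔Granite (Juno→Slot 4 $132, Granite→Slot 1 $27) loses 98.

Maximum total: $489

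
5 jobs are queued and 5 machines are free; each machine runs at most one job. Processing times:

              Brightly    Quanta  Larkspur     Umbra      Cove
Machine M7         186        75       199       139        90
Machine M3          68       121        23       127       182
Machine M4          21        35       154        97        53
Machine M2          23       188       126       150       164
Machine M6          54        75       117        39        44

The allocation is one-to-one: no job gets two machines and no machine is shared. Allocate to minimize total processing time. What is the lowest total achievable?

Minimum total: 210 min

Optimal: Brightly→Machine M2 (23 min), Quanta→Machine M4 (35 min), Larkspur→Machine M3 (23 min), Umbra→Machine M6 (39 min), Cove→Machine M7 (90 min) — total 23+35+23+39+90 = 210 min.
Row-greedy (each job in turn takes its cheapest remaining machine) gives 322 min, worse by 112.
Next-best assignment: Brightly→Machine M2, Quanta→Machine M7, Larkspur→Machine M3, Umbra→Machine M6, Cove→Machine M4 = 213 min.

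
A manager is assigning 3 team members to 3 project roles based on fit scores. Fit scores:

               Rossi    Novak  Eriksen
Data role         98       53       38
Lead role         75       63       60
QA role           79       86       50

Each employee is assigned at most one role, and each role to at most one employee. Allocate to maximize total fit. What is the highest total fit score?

Maximum total: 244 pts

Optimal: Rossi→Data role (98 pts), Novak→QA role (86 pts), Eriksen→Lead role (60 pts) — total 98+86+60 = 244 pts.
Column-greedy (each role in turn goes to its best remaining employee) gives 211 pts, worse by 33.
Every other assignment is strictly worse.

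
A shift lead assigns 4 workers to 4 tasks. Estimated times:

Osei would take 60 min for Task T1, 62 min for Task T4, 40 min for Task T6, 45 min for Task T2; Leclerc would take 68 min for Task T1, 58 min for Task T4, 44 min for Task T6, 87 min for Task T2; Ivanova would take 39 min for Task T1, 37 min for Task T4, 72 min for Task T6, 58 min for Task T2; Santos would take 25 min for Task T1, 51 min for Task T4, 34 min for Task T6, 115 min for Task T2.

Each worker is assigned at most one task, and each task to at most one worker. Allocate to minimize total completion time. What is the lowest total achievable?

Minimum total: 151 min

This is a one-to-one assignment (minimum-cost bipartite matching).
Optimal: Osei→Task T2 (45 min), Leclerc→Task T6 (44 min), Ivanova→Task T4 (37 min), Santos→Task T1 (25 min) — total 45+44+37+25 = 151 min.
Next-best assignment: Osei→Task T2, Leclerc→Task T4, Ivanova→Task T1, Santos→Task T6 = 176 min.
Every other assignment is strictly worse.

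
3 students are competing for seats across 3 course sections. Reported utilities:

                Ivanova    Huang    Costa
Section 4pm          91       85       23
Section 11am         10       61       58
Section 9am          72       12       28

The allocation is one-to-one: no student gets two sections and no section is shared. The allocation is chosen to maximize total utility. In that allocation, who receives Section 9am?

Ivanova receives Section 9am.

Optimal: Ivanova→Section 9am (72 points), Huang→Section 4pm (85 points), Costa→Section 11am (58 points) — total 72+85+58 = 215 points.
Max-entry greedy (repeatedly take the single best remaining cell) gives 180 points, worse by 35.
Next-best assignment: Ivanova→Section 4pm, Huang→Section 11am, Costa→Section 9am = 180 points.
Ivanova's own top section is Section 4pm (91 points), but forcing Ivanova→Section 4pm and reassigning the rest optimally gives only 180 points — worse by 35.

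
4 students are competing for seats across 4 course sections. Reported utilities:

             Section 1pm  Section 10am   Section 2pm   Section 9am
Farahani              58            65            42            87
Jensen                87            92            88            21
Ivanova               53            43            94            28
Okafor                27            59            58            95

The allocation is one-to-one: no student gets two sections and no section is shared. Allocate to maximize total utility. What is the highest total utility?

Treat this as an assignment problem: match each student to one section.
Optimal: Farahani→Section 10am (65 points), Jensen→Section 1pm (87 points), Ivanova→Section 2pm (94 points), Okafor→Section 9am (95 points) — total 65+87+94+95 = 341 points.
Max-entry greedy (repeatedly take the single best remaining cell) gives 339 points, worse by 2.
Next-best assignment: Farahani→Section 1pm, Jensen→Section 10am, Ivanova→Section 2pm, Okafor→Section 9am = 339 points.
No other one-to-one assignment exceeds 341 points.

Max total: 341 points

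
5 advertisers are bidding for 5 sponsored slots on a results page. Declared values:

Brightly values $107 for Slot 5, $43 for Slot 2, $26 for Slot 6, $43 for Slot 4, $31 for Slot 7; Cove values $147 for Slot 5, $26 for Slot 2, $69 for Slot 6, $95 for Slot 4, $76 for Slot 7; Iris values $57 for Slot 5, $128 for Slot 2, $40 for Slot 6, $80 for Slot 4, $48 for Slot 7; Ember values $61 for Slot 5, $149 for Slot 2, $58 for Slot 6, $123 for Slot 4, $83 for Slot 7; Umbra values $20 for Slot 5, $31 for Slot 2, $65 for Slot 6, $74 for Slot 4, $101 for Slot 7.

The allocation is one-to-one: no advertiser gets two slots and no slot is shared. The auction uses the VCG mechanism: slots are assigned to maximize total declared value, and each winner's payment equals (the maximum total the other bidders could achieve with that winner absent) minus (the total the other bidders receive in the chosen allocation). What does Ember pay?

Efficient allocation: Brightly→Slot 5 ($107), Cove→Slot 6 ($69), Iris→Slot 2 ($128), Ember→Slot 4 ($123), Umbra→Slot 7 ($101); total welfare W = $528.
Ember receives Slot 4 at value $123, so the others get W − 123 = $405.
Without Ember: best allocation of the remaining 4 bidders over all 5 slots is Brightly→Slot 5 ($107), Cove→Slot 4 ($95), Iris→Slot 2 ($128), Umbra→Slot 7 ($101), total $431.
VCG payment = (others' best without Ember) − (others' welfare with Ember) = 431 − 405 = $26.

Ember pays $26.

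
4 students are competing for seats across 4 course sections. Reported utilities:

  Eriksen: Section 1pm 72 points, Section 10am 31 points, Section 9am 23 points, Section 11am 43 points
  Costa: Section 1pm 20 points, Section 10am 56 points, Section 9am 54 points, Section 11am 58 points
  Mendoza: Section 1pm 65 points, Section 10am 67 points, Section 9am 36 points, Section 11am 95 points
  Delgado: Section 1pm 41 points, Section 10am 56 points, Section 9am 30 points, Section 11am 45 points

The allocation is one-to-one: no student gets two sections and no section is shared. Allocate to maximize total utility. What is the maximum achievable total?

This is the linear assignment problem.
Optimal: Eriksen→Section 1pm (72 points), Costa→Section 9am (54 points), Mendoza→Section 11am (95 points), Delgado→Section 10am (56 points) — total 72+54+95+56 = 277 points.

Max total: 277 points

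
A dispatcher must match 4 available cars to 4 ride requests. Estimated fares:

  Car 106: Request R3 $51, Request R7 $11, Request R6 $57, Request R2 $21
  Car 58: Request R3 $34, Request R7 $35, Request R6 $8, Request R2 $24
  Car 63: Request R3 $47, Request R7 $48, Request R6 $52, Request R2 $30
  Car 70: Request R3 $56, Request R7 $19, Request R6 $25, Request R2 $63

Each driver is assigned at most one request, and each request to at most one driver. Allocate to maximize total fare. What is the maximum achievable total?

Optimal: Car 106→Request R6 ($57), Car 58→Request R3 ($34), Car 63→Request R7 ($48), Car 70→Request R2 ($63) — total 57+34+48+63 = $202.
Column-greedy (each request in turn goes to its best remaining driver) gives $185, worse by 17.
No other one-to-one assignment exceeds $202.

Maximum total: $202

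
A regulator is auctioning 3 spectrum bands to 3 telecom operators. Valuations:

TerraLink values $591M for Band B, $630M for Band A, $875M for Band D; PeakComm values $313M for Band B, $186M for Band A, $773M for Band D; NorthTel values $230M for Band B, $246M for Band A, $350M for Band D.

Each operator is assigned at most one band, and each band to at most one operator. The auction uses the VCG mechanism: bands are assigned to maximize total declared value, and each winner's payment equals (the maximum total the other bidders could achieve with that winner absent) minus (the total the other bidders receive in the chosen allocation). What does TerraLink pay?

TerraLink pays $16M.

Efficient allocation: TerraLink→Band A ($630M), PeakComm→Band D ($773M), NorthTel→Band B ($230M); total welfare W = $1633M.
TerraLink receives Band A at value $630M, so the others get W − 630 = $1003M.
Without TerraLink: best allocation of the remaining 2 bidders over all 3 bands is PeakComm→Band D ($773M), NorthTel→Band A ($246M), total $1019M.
VCG payment = (others' best without TerraLink) − (others' welfare with TerraLink) = 1019 − 1003 = $16M.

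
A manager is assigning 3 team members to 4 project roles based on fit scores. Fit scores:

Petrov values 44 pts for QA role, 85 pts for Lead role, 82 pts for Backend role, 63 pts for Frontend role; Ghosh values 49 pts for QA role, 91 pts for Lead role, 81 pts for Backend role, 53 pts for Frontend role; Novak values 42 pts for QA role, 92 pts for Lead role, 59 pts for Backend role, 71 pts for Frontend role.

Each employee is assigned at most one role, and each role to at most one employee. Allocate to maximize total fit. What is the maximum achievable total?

Maximum total: 244 pts

This is the linear assignment problem.
Optimal: Petrov→Backend role (82 pts), Ghosh→Lead role (91 pts), Novak→Frontend role (71 pts) — total 82+91+71 = 244 pts.
Column-greedy (each role in turn goes to its best remaining employee) gives 223 pts, worse by 21.
Next-best assignment: Petrov→Lead role, Ghosh→Backend role, Novak→Frontend role = 237 pts.
No other one-to-one assignment exceeds 244 pts.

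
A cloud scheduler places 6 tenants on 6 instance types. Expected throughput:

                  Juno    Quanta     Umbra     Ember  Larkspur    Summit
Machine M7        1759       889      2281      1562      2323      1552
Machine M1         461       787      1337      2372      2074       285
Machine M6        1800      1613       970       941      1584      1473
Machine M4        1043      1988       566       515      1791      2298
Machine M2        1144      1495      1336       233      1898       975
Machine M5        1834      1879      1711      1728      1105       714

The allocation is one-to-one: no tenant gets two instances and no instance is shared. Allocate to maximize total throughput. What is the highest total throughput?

Max total: 12528 ops/s

This is a one-to-one assignment (maximum-weight bipartite matching).
Optimal: Juno→Machine M6 (1800 ops/s), Quanta→Machine M5 (1879 ops/s), Umbra→Machine M7 (2281 ops/s), Ember→Machine M1 (2372 ops/s), Larkspur→Machine M2 (1898 ops/s), Summit→Machine M4 (2298 ops/s) — total 1800+1879+2281+2372+1898+2298 = 12528 ops/s.
Column-greedy (each instance in turn goes to its best remaining tenant) gives 11999 ops/s, worse by 529.
No other one-to-one assignment exceeds 12528 ops/s.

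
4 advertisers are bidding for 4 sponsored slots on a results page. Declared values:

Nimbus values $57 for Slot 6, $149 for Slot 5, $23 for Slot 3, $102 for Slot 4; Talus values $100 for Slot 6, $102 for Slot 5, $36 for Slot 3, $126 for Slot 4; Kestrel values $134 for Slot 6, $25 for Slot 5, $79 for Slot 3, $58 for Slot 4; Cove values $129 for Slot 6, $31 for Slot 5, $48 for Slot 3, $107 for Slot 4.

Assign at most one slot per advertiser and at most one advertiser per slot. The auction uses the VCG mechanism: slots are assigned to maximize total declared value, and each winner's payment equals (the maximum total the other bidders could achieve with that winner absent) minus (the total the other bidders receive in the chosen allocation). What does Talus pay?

Efficient allocation: Nimbus→Slot 5 ($149), Talus→Slot 4 ($126), Kestrel→Slot 3 ($79), Cove→Slot 6 ($129); total welfare W = $483.
Talus receives Slot 4 at value $126, so the others get W − 126 = $357.
Without Talus: best allocation of the remaining 3 bidders over all 4 slots is Nimbus→Slot 5 ($149), Kestrel→Slot 6 ($134), Cove→Slot 4 ($107), total $390.
VCG payment = (others' best without Talus) − (others' welfare with Talus) = 390 − 357 = $33.

Talus pays $33.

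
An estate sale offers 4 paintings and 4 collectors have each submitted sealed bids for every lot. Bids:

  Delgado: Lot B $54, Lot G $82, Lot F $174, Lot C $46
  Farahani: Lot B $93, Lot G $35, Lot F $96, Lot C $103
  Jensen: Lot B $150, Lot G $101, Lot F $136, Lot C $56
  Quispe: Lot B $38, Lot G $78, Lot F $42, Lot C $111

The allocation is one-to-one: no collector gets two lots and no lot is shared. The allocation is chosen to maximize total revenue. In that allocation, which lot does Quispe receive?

Optimal: Delgado→Lot F ($174), Farahani→Lot C ($103), Jensen→Lot B ($150), Quispe→Lot G ($78) — total 174+103+150+78 = $505.
Max-entry greedy (repeatedly take the single best remaining cell) gives $470, worse by 35.
Swapping Quispe↔Jensen (Quispe→Lot B $38, Jensen→Lot G $101) loses 89.
Every other assignment is strictly worse.
Quispe's own top lot is Lot C ($111), but forcing Quispe→Lot C and reassigning the rest optimally gives only $479 — worse by 26.

Quispe receives Lot G.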